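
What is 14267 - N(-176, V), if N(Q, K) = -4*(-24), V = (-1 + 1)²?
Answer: 14171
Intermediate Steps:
V = 0 (V = 0² = 0)
N(Q, K) = 96
14267 - N(-176, V) = 14267 - 1*96 = 14267 - 96 = 14171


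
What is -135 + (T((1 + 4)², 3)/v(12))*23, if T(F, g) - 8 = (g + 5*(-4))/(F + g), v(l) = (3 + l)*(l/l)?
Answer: -17313/140 ≈ -123.66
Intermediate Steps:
v(l) = 3 + l (v(l) = (3 + l)*1 = 3 + l)
T(F, g) = 8 + (-20 + g)/(F + g) (T(F, g) = 8 + (g + 5*(-4))/(F + g) = 8 + (g - 20)/(F + g) = 8 + (-20 + g)/(F + g))
-135 + (T((1 + 4)², 3)/v(12))*23 = -135 + (((-20 + 8*(1 + 4)² + 9*3)/((1 + 4)² + 3))/(3 + 12))*23 = -135 + (((-20 + 8*5² + 27)/(5² + 3))/15)*23 = -135 + (((-20 + 8*25 + 27)/(25 + 3))*(1/15))*23 = -135 + (((-20 + 200 + 27)/28)*(1/15))*23 = -135 + (((1/28)*207)*(1/15))*23 = -135 + ((207/28)*(1/15))*23 = -135 + (69/140)*23 = -135 + 1587/140 = -17313/140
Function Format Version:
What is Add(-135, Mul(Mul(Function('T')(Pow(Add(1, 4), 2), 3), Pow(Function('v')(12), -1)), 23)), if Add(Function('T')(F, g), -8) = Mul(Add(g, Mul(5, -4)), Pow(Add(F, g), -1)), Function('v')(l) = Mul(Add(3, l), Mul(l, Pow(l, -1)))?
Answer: Rational(-17313, 140) ≈ -123.66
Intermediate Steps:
Function('v')(l) = Add(3, l) (Function('v')(l) = Mul(Add(3, l), 1) = Add(3, l))
Function('T')(F, g) = Add(8, Mul(Pow(Add(F, g), -1), Add(-20, g))) (Function('T')(F, g) = Add(8, Mul(Add(g, Mul(5, -4)), Pow(Add(F, g), -1))) = Add(8, Mul(Add(g, -20), Pow(Add(F, g), -1))) = Add(8, Mul(Add(-20, g), Pow(Add(F, g), -1))) = Add(8, Mul(Pow(Add(F, g), -1), Add(-20, g))))
Add(-135, Mul(Mul(Function('T')(Pow(Add(1, 4), 2), 3), Pow(Function('v')(12), -1)), 23)) = Add(-135, Mul(Mul(Mul(Pow(Add(Pow(Add(1, 4), 2), 3), -1), Add(-20, Mul(8, Pow(Add(1, 4), 2)), Mul(9, 3))), Pow(Add(3, 12), -1)), 23)) = Add(-135, Mul(Mul(Mul(Pow(Add(Pow(5, 2), 3), -1), Add(-20, Mul(8, Pow(5, 2)), 27)), Pow(15, -1)), 23)) = Add(-135, Mul(Mul(Mul(Pow(Add(25, 3), -1), Add(-20, Mul(8, 25), 27)), Rational(1, 15)), 23)) = Add(-135, Mul(Mul(Mul(Pow(28, -1), Add(-20, 200, 27)), Rational(1, 15)), 23)) = Add(-135, Mul(Mul(Mul(Rational(1, 28), 207), Rational(1, 15)), 23)) = Add(-135, Mul(Mul(Rational(207, 28), Rational(1, 15)), 23)) = Add(-135, Mul(Rational(69, 140), 23)) = Add(-135, Rational(1587, 140)) = Rational(-17313, 140)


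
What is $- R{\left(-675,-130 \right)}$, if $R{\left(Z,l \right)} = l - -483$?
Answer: $-353$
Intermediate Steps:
$R{\left(Z,l \right)} = 483 + l$ ($R{\left(Z,l \right)} = l + 483 = 483 + l$)
$- R{\left(-675,-130 \right)} = - (483 - 130) = \left(-1\right) 353 = -353$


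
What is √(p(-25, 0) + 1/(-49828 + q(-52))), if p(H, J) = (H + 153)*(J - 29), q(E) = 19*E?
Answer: 9*I*√1849029882/6352 ≈ 60.926*I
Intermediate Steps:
p(H, J) = (-29 + J)*(153 + H) (p(H, J) = (153 + H)*(-29 + J) = (-29 + J)*(153 + H))
√(p(-25, 0) + 1/(-49828 + q(-52))) = √((-4437 - 29*(-25) + 153*0 - 25*0) + 1/(-49828 + 19*(-52))) = √((-4437 + 725 + 0 + 0) + 1/(-49828 - 988)) = √(-3712 + 1/(-50816)) = √(-3712 - 1/50816) = √(-188628993/50816) = 9*I*√1849029882/6352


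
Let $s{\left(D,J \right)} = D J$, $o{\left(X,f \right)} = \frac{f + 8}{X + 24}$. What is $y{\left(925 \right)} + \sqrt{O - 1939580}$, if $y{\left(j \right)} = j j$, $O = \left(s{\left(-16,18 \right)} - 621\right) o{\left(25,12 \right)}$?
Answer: $855625 + \frac{440 i \sqrt{491}}{7} \approx 8.5563 \cdot 10^{5} + 1392.8 i$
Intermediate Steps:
$o{\left(X,f \right)} = \frac{8 + f}{24 + X}$
$O = - \frac{18180}{49}$ ($O = \left(\left(-16\right) 18 - 621\right) \frac{8 + 12}{24 + 25} = \left(-288 - 621\right) \frac{1}{49} \cdot 20 = - 909 \cdot \frac{1}{49} \cdot 20 = \left(-909\right) \frac{20}{49} = - \frac{18180}{49} \approx -371.02$)
$y{\left(j \right)} = j^{2}$
$y{\left(925 \right)} + \sqrt{O - 1939580} = 925^{2} + \sqrt{- \frac{18180}{49} - 1939580} = 855625 + \sqrt{- \frac{95057600}{49}} = 855625 + \frac{440 i \sqrt{491}}{7}$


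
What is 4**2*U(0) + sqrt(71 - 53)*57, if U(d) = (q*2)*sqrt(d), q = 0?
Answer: 171*sqrt(2) ≈ 241.83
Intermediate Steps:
U(d) = 0 (U(d) = (0*2)*sqrt(d) = 0*sqrt(d) = 0)
4**2*U(0) + sqrt(71 - 53)*57 = 4**2*0 + sqrt(71 - 53)*57 = 16*0 + sqrt(18)*57 = 0 + (3*sqrt(2))*57 = 0 + 171*sqrt(2) = 171*sqrt(2)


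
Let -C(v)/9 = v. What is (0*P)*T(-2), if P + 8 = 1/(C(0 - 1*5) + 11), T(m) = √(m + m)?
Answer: 0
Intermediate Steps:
C(v) = -9*v
T(m) = √2*√m (T(m) = √(2*m) = √2*√m)
P = -447/56 (P = -8 + 1/(-9*(0 - 1*5) + 11) = -8 + 1/(-9*(0 - 5) + 11) = -8 + 1/(-9*(-5) + 11) = -8 + 1/(45 + 11) = -8 + 1/56 = -447/56 ≈ -7.9821)
(0*P)*T(-2) = (0*(-447/56))*(√2*√(-2)) = 0*(√2*(I*√2)) = 0*(2*I) = 0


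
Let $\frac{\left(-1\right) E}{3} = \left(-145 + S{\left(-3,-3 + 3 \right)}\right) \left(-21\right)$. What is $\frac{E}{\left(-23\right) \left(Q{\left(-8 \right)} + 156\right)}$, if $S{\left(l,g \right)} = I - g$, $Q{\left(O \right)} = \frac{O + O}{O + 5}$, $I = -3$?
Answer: $\frac{6993}{2783} \approx 2.5128$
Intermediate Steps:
$Q{\left(O \right)} = \frac{2 O}{5 + O}$
$S{\left(l,g \right)} = -3 - g$
$E = -9324$ ($E = - 3 \left(-145 - 3\right) \left(-21\right) = - 3 \left(\left(-148\right) \left(-21\right)\right) = \left(-3\right) 3108 = -9324$)
$\frac{E}{\left(-23\right) \left(Q{\left(-8 \right)} + 156\right)} = - \frac{9324}{\left(-23\right) \left(2 \left(-8\right) \frac{1}{5 - 8} + 156\right)} = - \frac{9324}{\left(-23\right) \left(2 \left(-8\right) \frac{1}{-3} + 156\right)} = - \frac{9324}{\left(-23\right) \left(2 \left(-8\right) \left(- \frac{1}{3}\right) + 156\right)} = - \frac{9324}{\left(-23\right) \left(\frac{16}{3} + 156\right)} = - \frac{9324}{\left(-23\right) \frac{484}{3}} = - \frac{9324}{- \frac{11132}{3}} = \left(-9324\right) \left(- \frac{3}{11132}\right) = \frac{6993}{2783}$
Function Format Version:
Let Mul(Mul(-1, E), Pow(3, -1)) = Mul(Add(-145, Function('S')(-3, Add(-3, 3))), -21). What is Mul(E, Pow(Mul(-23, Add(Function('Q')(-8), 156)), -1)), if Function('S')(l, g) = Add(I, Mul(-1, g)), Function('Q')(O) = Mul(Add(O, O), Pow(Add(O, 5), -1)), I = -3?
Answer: Rational(6993, 2783) ≈ 2.5128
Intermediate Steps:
Function('Q')(O) = Mul(2, O, Pow(Add(5, O), -1)) (Function('Q')(O) = Mul(Mul(2, O), Pow(Add(5, O), -1)) = Mul(2, O, Pow(Add(5, O), -1)))
Function('S')(l, g) = Add(-3, Mul(-1, g))
E = -9324 (E = Mul(-3, Mul(Add(-145, Add(-3, Mul(-1, Add(-3, 3)))), -21)) = Mul(-3, Mul(Add(-145, Add(-3, Mul(-1, 0))), -21)) = Mul(-3, Mul(Add(-145, Add(-3, 0)), -21)) = Mul(-3, Mul(Add(-145, -3), -21)) = Mul(-3, Mul(-148, -21)) = Mul(-3, 3108) = -9324)
Mul(E, Pow(Mul(-23, Add(Function('Q')(-8), 156)), -1)) = Mul(-9324, Pow(Mul(-23, Add(Mul(2, -8, Pow(Add(5, -8), -1)), 156)), -1)) = Mul(-9324, Pow(Mul(-23, Add(Mul(2, -8, Pow(-3, -1)), 156)), -1)) = Mul(-9324, Pow(Mul(-23, Add(Mul(2, -8, Rational(-1, 3)), 156)), -1)) = Mul(-9324, Pow(Mul(-23, Add(Rational(16, 3), 156)), -1)) = Mul(-9324, Pow(Mul(-23, Rational(484, 3)), -1)) = Mul(-9324, Pow(Rational(-11132, 3), -1)) = Mul(-9324, Rational(-3, 11132)) = Rational(6993, 2783)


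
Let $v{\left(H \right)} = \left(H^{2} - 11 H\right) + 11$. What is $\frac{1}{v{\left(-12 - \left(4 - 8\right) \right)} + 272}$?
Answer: $\frac{1}{435} \approx 0.0022989$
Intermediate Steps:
$v{\left(H \right)} = 11 + H^{2} - 11 H$
$\frac{1}{v{\left(-12 - \left(4 - 8\right) \right)} + 272} = \frac{1}{\left(11 + \left(-12 - \left(4 - 8\right)\right)^{2} - 11 \left(-12 - \left(4 - 8\right)\right)\right) + 272} = \frac{1}{\left(11 + \left(-12 - -4\right)^{2} - 11 \left(-12 - -4\right)\right) + 272} = \frac{1}{\left(11 + \left(-12 + 4\right)^{2} - 11 \left(-12 + 4\right)\right) + 272} = \frac{1}{\left(11 + \left(-8\right)^{2} - -88\right) + 272} = \frac{1}{\left(11 + 64 + 88\right) + 272} = \frac{1}{163 + 272} = \frac{1}{435}$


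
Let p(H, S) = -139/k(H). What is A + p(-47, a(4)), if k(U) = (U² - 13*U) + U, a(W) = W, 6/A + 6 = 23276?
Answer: -1608946/32263855 ≈ -0.049868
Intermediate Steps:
A = 3/11635 (A = 6/(-6 + 23276) = 6/23270 = 6*(1/23270) = 3/11635 ≈ 0.00025784)
k(U) = U² - 12*U
p(H, S) = -139/(H*(-12 + H)) (p(H, S) = -139*1/(H*(-12 + H)) = -139/(H*(-12 + H)))
A + p(-47, a(4)) = 3/11635 - 139/(-47*(-12 - 47)) = 3/11635 - 139*(-1/47)/(-59) = 3/11635 - 139*(-1/47)*(-1/59) = 3/11635 - 139/2773 = -1608946/32263855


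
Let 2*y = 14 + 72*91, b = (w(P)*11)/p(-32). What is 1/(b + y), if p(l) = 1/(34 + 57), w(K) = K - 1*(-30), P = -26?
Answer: 1/7287 ≈ 0.00013723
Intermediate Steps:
w(K) = 30 + K (w(K) = K + 30 = 30 + K)
p(l) = 1/91
b = 4004 (b = ((30 - 26)*11)/(1/91) = (4*11)*91 = 44*91 = 4004)
y = 3283 (y = (14 + 72*91)/2 = (14 + 6552)/2 = (½)*6566 = 3283)
1/(b + y) = 1/(4004 + 3283) = 1/7287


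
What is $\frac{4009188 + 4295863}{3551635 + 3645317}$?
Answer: $\frac{8305051}{7196952} \approx 1.154$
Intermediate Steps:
$\frac{4009188 + 4295863}{3551635 + 3645317} = \frac{8305051}{7196952}$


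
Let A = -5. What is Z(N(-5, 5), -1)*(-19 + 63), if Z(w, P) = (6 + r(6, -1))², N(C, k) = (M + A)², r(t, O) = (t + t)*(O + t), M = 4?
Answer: 191664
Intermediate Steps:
r(t, O) = 2*t*(O + t) (r(t, O) = (2*t)*(O + t) = 2*t*(O + t))
N(C, k) = 1 (N(C, k) = (4 - 5)² = (-1)² = 1)
Z(w, P) = 4356 (Z(w, P) = (6 + 2*6*(-1 + 6))² = (6 + 2*6*5)² = (6 + 60)² = 66² = 4356)
Z(N(-5, 5), -1)*(-19 + 63) = 4356*(-19 + 63) = 4356*44 = 191664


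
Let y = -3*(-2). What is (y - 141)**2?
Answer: 18225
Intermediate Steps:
y = 6
(y - 141)**2 = (6 - 141)**2 = (-135)**2 = 18225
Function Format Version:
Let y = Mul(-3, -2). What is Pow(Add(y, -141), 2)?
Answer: 18225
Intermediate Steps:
y = 6
Pow(Add(y, -141), 2) = Pow(Add(6, -141), 2) = Pow(-135, 2) = 18225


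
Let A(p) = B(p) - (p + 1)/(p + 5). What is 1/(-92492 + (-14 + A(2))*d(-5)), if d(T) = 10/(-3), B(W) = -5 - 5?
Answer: -7/646874 ≈ -1.0821e-5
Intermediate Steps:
B(W) = -10
A(p) = -10 - (1 + p)/(5 + p) (A(p) = -10 - (p + 1)/(p + 5) = -10 - (1 + p)/(5 + p))
d(T) = -10/3 (d(T) = 10*(-⅓) = -10/3)
1/(-92492 + (-14 + A(2))*d(-5)) = 1/(-92492 + (-14 + (-51 - 11*2)/(5 + 2))*(-10/3)) = 1/(-92492 + (-14 + (-51 - 22)/7)*(-10/3)) = 1/(-92492 + (-14 + (⅐)*(-73))*(-10/3)) = 1/(-92492 + (-14 - 73/7)*(-10/3)) = 1/(-92492 - 171/7*(-10/3)) = 1/(-92492 + 570/7) = 1/(-646874/7) = -7/646874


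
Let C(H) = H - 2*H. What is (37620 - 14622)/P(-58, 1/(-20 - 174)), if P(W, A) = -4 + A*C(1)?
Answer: -4461612/775 ≈ -5756.9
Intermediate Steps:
C(H) = -H
P(W, A) = -4 - A (P(W, A) = -4 + A*(-1*1) = -4 + A*(-1) = -4 - A)
(37620 - 14622)/P(-58, 1/(-20 - 174)) = (37620 - 14622)/(-4 - 1/(-20 - 174)) = 22998/(-4 - 1/(-194)) = 22998/(-4 - 1*(-1/194)) = 22998/(-4 + 1/194) = 22998/(-775/194) = 22998*(-194/775) = -4461612/775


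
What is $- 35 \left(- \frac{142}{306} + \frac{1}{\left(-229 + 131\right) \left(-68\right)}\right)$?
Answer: $\frac{139115}{8568} \approx 16.237$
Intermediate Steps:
$- 35 \left(- \frac{142}{306} + \frac{1}{\left(-229 + 131\right) \left(-68\right)}\right) = - 35 \left(\left(-142\right) \frac{1}{306} + \frac{1}{-98} \left(- \frac{1}{68}\right)\right) = - 35 \left(- \frac{71}{153} - - \frac{1}{6664}\right) = - 35 \left(- \frac{71}{153} + \frac{1}{6664}\right) = \left(-35\right) \left(- \frac{27823}{59976}\right) = \frac{139115}{8568}$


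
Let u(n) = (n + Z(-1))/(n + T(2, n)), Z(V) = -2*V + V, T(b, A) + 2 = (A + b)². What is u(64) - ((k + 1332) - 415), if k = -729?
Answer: -830519/4418 ≈ -187.99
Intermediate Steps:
T(b, A) = -2 + (A + b)²
Z(V) = -V
u(n) = (1 + n)/(-2 + n + (2 + n)²) (u(n) = (n - 1*(-1))/(n + (-2 + (n + 2)²)) = (n + 1)/(n + (-2 + (2 + n)²)) = (1 + n)/(-2 + n + (2 + n)²))
u(64) - ((k + 1332) - 415) = (1 + 64)/(-2 + 64 + (2 + 64)²) - ((-729 + 1332) - 415) = 65/(-2 + 64 + 66²) - (603 - 415) = 65/(-2 + 64 + 4356) - 1*188 = 65/4418 - 188 = -830519/4418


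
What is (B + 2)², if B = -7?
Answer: 25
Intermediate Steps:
(B + 2)² = (-7 + 2)² = (-5)² = 25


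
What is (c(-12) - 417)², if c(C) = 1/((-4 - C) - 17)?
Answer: 14092516/81 ≈ 1.7398e+5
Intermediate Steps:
c(C) = 1/(-21 - C)
(c(-12) - 417)² = (-1/(21 - 12) - 417)² = (-1/9 - 417)² = (-1*⅑ - 417)² = (-⅑ - 417)² = (-3754/9)² = 14092516/81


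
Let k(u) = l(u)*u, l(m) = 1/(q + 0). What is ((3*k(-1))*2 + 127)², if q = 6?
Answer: 15876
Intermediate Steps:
l(m) = ⅙ (l(m) = 1/(6 + 0) = 1/6 = ⅙)
k(u) = u/6
((3*k(-1))*2 + 127)² = ((3*((⅙)*(-1)))*2 + 127)² = ((3*(-⅙))*2 + 127)² = (-½*2 + 127)² = (-1 + 127)² = 126² = 15876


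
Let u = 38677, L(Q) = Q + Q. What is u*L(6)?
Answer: 464124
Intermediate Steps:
L(Q) = 2*Q
u*L(6) = 38677*(2*6) = 38677*12 = 464124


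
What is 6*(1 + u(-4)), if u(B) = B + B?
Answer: -42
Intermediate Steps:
u(B) = 2*B
6*(1 + u(-4)) = 6*(1 + 2*(-4)) = 6*(1 - 8) = 6*(-7) = -42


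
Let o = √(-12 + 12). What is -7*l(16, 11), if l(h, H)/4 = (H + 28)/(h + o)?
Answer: -273/4 ≈ -68.250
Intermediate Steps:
o = 0 (o = √0 = 0)
l(h, H) = 4*(28 + H)/h (l(h, H) = 4*((H + 28)/(h + 0)) = 4*((28 + H)/h) = 4*(28 + H)/h)
-7*l(16, 11) = -28*(28 + 11)/16 = -28*39/16 = -7*39/4 = -273/4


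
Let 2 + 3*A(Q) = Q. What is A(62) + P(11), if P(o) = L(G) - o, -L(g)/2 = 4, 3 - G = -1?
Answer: 1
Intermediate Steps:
G = 4 (G = 3 - 1*(-1) = 3 + 1 = 4)
L(g) = -8 (L(g) = -2*4 = -8)
A(Q) = -⅔ + Q/3
P(o) = -8 - o
A(62) + P(11) = (-⅔ + (⅓)*62) + (-8 - 1*11) = (-⅔ + 62/3) + (-8 - 11) = 20 - 19 = 1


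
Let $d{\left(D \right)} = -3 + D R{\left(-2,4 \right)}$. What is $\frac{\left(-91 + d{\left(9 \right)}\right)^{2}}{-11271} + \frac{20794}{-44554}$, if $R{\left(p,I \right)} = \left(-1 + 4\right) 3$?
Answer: $- \frac{9303800}{19314159} \approx -0.48171$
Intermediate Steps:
$R{\left(p,I \right)} = 9$ ($R{\left(p,I \right)} = 3 \cdot 3 = 9$)
$d{\left(D \right)} = -3 + 9 D$ ($d{\left(D \right)} = -3 + D 9 = -3 + 9 D$)
$\frac{\left(-91 + d{\left(9 \right)}\right)^{2}}{-11271} + \frac{20794}{-44554} = \frac{\left(-91 + \left(-3 + 9 \cdot 9\right)\right)^{2}}{-11271} + \frac{20794}{-44554} = \left(-91 + \left(-3 + 81\right)\right)^{2} \left(- \frac{1}{11271}\right) + 20794 \left(- \frac{1}{44554}\right) = \left(-91 + 78\right)^{2} \left(- \frac{1}{11271}\right) - \frac{10397}{22277} = \left(-13\right)^{2} \left(- \frac{1}{11271}\right) - \frac{10397}{22277} = 169 \left(- \frac{1}{11271}\right) - \frac{10397}{22277} = - \frac{13}{867} - \frac{10397}{22277} = - \frac{9303800}{19314159}$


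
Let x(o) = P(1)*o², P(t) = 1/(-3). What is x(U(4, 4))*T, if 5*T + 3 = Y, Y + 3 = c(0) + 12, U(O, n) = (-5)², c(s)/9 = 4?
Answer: -1750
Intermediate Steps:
c(s) = 36 (c(s) = 9*4 = 36)
P(t) = -⅓
U(O, n) = 25
Y = 45 (Y = -3 + (36 + 12) = -3 + 48 = 45)
x(o) = -o²/3
T = 42/5 (T = -⅗ + (⅕)*45 = -⅗ + 9 = 42/5 ≈ 8.4000)
x(U(4, 4))*T = -⅓*25²*(42/5) = -⅓*625*(42/5) = -625/3*42/5 = -1750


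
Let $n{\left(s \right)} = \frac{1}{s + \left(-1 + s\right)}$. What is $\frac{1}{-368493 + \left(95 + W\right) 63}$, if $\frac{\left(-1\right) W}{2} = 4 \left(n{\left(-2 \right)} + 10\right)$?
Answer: $- \frac{5}{1837236} \approx -2.7215 \cdot 10^{-6}$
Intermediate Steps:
$n{\left(s \right)} = \frac{1}{-1 + 2 s}$
$W = - \frac{392}{5}$ ($W = - 2 \cdot 4 \left(\frac{1}{-1 + 2 \left(-2\right)} + 10\right) = - 2 \cdot 4 \left(\frac{1}{-1 - 4} + 10\right) = - 2 \cdot 4 \left(\frac{1}{-5} + 10\right) = - 2 \cdot 4 \left(- \frac{1}{5} + 10\right) = - 2 \cdot 4 \cdot \frac{49}{5} = \left(-2\right) \frac{196}{5} = - \frac{392}{5} \approx -78.4$)
$\frac{1}{-368493 + \left(95 + W\right) 63} = \frac{1}{-368493 + \left(95 - \frac{392}{5}\right) 63} = \frac{1}{-368493 + \frac{83}{5} \cdot 63} = \frac{1}{-368493 + \frac{5229}{5}} = \frac{1}{- \frac{1837236}{5}} = - \frac{5}{1837236}$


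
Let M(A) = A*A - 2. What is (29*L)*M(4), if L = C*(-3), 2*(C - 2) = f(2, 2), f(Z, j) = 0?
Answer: -2436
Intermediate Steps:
C = 2 (C = 2 + (1/2)*0 = 2 + 0 = 2)
M(A) = -2 + A**2 (M(A) = A**2 - 2 = -2 + A**2)
L = -6 (L = 2*(-3) = -6)
(29*L)*M(4) = (29*(-6))*(-2 + 4**2) = -174*(-2 + 16) = -174*14 = -2436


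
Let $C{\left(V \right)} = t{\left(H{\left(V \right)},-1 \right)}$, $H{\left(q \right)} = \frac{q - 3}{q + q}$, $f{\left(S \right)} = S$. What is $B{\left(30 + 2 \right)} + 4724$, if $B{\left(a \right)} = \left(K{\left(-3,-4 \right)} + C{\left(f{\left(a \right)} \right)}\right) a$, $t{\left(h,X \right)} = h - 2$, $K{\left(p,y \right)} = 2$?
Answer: $\frac{9477}{2} \approx 4738.5$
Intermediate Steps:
$H{\left(q \right)} = \frac{-3 + q}{2 q}$
$t{\left(h,X \right)} = -2 + h$
$C{\left(V \right)} = -2 + \frac{-3 + V}{2 V}$
$B{\left(a \right)} = a \left(2 + \frac{3 \left(-1 - a\right)}{2 a}\right)$ ($B{\left(a \right)} = \left(2 + \frac{3 \left(-1 - a\right)}{2 a}\right) a = a \left(2 + \frac{3 \left(-1 - a\right)}{2 a}\right)$)
$B{\left(30 + 2 \right)} + 4724 = \left(- \frac{3}{2} + \frac{30 + 2}{2}\right) + 4724 = \left(- \frac{3}{2} + \frac{1}{2} \cdot 32\right) + 4724 = \left(- \frac{3}{2} + 16\right) + 4724 = \frac{29}{2} + 4724 = \frac{9477}{2}$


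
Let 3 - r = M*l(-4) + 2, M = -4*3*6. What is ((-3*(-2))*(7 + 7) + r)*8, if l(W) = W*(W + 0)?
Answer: 9896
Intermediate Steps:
l(W) = W**2 (l(W) = W*W = W**2)
M = -72 (M = -12*6 = -72)
r = 1153 (r = 3 - (-72*(-4)**2 + 2) = 3 - (-72*16 + 2) = 3 - (-1152 + 2) = 3 - 1*(-1150) = 3 + 1150 = 1153)
((-3*(-2))*(7 + 7) + r)*8 = ((-3*(-2))*(7 + 7) + 1153)*8 = (6*14 + 1153)*8 = (84 + 1153)*8 = 1237*8 = 9896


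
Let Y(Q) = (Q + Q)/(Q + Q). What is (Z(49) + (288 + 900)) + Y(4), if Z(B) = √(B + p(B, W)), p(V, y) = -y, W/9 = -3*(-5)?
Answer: 1189 + I*√86 ≈ 1189.0 + 9.2736*I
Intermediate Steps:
W = 135 (W = 9*(-3*(-5)) = 9*15 = 135)
Y(Q) = 1 (Y(Q) = (2*Q)/((2*Q)) = (2*Q)*(1/(2*Q)) = 1)
Z(B) = √(-135 + B) (Z(B) = √(B - 1*135) = √(B - 135) = √(-135 + B))
(Z(49) + (288 + 900)) + Y(4) = (√(-135 + 49) + (288 + 900)) + 1 = (√(-86) + 1188) + 1 = (I*√86 + 1188) + 1 = (1188 + I*√86) + 1 = 1189 + I*√86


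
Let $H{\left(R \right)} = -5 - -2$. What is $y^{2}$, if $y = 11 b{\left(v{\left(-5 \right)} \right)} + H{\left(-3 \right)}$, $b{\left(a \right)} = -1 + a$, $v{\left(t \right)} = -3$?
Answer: $2209$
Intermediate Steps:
$H{\left(R \right)} = -3$ ($H{\left(R \right)} = -5 + 2 = -3$)
$y = -47$ ($y = 11 \left(-1 - 3\right) - 3 = 11 \left(-4\right) - 3 = -44 - 3 = -47$)
$y^{2} = \left(-47\right)^{2} = 2209$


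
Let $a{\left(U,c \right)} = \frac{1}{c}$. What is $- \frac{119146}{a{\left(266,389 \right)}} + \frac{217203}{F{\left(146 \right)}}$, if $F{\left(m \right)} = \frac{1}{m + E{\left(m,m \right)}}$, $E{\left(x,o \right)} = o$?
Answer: $17075482$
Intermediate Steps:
$F{\left(m \right)} = \frac{1}{2 m}$ ($F{\left(m \right)} = \frac{1}{m + m} = \frac{1}{2 m}$)
$- \frac{119146}{a{\left(266,389 \right)}} + \frac{217203}{F{\left(146 \right)}} = - \frac{119146}{\frac{1}{389}} + \frac{217203}{\frac{1}{2} \cdot \frac{1}{146}} = - 119146 \frac{1}{\frac{1}{389}} + \frac{217203}{\frac{1}{2} \cdot \frac{1}{146}} = \left(-119146\right) 389 + 217203 \frac{1}{\frac{1}{292}} = -46347794 + 217203 \cdot 292 = -46347794 + 63423276 = 17075482$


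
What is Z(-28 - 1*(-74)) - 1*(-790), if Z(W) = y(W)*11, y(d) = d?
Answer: 1296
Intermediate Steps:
Z(W) = 11*W (Z(W) = W*11 = 11*W)
Z(-28 - 1*(-74)) - 1*(-790) = 11*(-28 - 1*(-74)) - 1*(-790) = 11*(-28 + 74) + 790 = 11*46 + 790 = 506 + 790 = 1296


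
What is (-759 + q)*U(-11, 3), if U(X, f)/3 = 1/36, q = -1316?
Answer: -2075/12 ≈ -172.92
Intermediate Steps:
U(X, f) = 1/12 (U(X, f) = 3/36 = 3*(1/36) = 1/12)
(-759 + q)*U(-11, 3) = (-759 - 1316)*(1/12) = -2075*1/12 = -2075/12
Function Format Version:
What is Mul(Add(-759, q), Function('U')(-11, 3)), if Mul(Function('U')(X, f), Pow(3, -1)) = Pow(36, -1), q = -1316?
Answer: Rational(-2075, 12) ≈ -172.92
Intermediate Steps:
Function('U')(X, f) = Rational(1, 12) (Function('U')(X, f) = Mul(3, Pow(36, -1)) = Mul(3, Rational(1, 36)) = Rational(1, 12))
Mul(Add(-759, q), Function('U')(-11, 3)) = Mul(Add(-759, -1316), Rational(1, 12)) = Mul(-2075, Rational(1, 12)) = Rational(-2075, 12)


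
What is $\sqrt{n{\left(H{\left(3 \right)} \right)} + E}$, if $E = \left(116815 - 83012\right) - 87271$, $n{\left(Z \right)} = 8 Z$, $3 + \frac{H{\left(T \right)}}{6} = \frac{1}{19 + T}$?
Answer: $\frac{2 i \sqrt{1621697}}{11} \approx 231.54 i$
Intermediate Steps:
$H{\left(T \right)} = -18 + \frac{6}{19 + T}$
$E = -53468$ ($E = 33803 - 87271 = -53468$)
$\sqrt{n{\left(H{\left(3 \right)} \right)} + E} = \sqrt{8 \frac{6 \left(-56 - 9\right)}{19 + 3} - 53468} = \sqrt{8 \frac{6 \left(-56 - 9\right)}{22} - 53468} = \sqrt{8 \cdot 6 \cdot \frac{1}{22} \left(-65\right) - 53468} = \sqrt{8 \left(- \frac{195}{11}\right) - 53468} = \sqrt{- \frac{1560}{11} - 53468} = \sqrt{- \frac{589708}{11}} = \frac{2 i \sqrt{1621697}}{11}$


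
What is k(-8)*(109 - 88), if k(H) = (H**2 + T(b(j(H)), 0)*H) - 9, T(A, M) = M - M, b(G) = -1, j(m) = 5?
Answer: 1155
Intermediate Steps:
T(A, M) = 0
k(H) = -9 + H**2 (k(H) = (H**2 + 0*H) - 9 = (H**2 + 0) - 9 = H**2 - 9 = -9 + H**2)
k(-8)*(109 - 88) = (-9 + (-8)**2)*(109 - 88) = (-9 + 64)*21 = 55*21 = 1155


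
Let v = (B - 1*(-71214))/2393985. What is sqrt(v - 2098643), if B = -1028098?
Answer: I*sqrt(99402230408643615)/217635 ≈ 1448.7*I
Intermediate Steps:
v = -956884/2393985 (v = (-1028098 - 1*(-71214))/2393985 = (-1028098 + 71214)*(1/2393985) = -956884*1/2393985 = -956884/2393985 ≈ -0.39970)
sqrt(v - 2098643) = sqrt(-956884/2393985 - 2098643) = sqrt(-5024120819239/2393985) = I*sqrt(99402230408643615)/217635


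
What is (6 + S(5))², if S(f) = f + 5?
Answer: 256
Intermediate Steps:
S(f) = 5 + f
(6 + S(5))² = (6 + (5 + 5))² = (6 + 10)² = 16² = 256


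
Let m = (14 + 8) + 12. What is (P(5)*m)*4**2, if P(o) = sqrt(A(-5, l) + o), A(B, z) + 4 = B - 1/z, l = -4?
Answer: 272*I*sqrt(15) ≈ 1053.5*I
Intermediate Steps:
A(B, z) = -4 + B - 1/z (A(B, z) = -4 + (B - 1/z) = -4 + B - 1/z)
m = 34 (m = 22 + 12 = 34)
P(o) = sqrt(-35/4 + o) (P(o) = sqrt((-4 - 5 - 1/(-4)) + o) = sqrt((-4 - 5 - 1*(-1/4)) + o) = sqrt((-4 - 5 + 1/4) + o) = sqrt(-35/4 + o))
(P(5)*m)*4**2 = ((sqrt(-35 + 4*5)/2)*34)*4**2 = ((sqrt(-35 + 20)/2)*34)*16 = ((sqrt(-15)/2)*34)*16 = (((I*sqrt(15))/2)*34)*16 = ((I*sqrt(15)/2)*34)*16 = (17*I*sqrt(15))*16 = 272*I*sqrt(15)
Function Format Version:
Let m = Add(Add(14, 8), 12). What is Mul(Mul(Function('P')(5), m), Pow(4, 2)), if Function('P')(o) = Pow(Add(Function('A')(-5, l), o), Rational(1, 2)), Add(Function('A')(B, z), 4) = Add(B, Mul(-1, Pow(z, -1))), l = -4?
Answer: Mul(272, I, Pow(15, Rational(1, 2))) ≈ Mul(1053.5, I)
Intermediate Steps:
Function('A')(B, z) = Add(-4, B, Mul(-1, Pow(z, -1))) (Function('A')(B, z) = Add(-4, Add(B, Mul(-1, Pow(z, -1)))) = Add(-4, B, Mul(-1, Pow(z, -1))))
m = 34 (m = Add(22, 12) = 34)
Function('P')(o) = Pow(Add(Rational(-35, 4), o), Rational(1, 2)) (Function('P')(o) = Pow(Add(Add(-4, -5, Mul(-1, Pow(-4, -1))), o), Rational(1, 2)) = Pow(Add(Add(-4, -5, Mul(-1, Rational(-1, 4))), o), Rational(1, 2)) = Pow(Add(Add(-4, -5, Rational(1, 4)), o), Rational(1, 2)) = Pow(Add(Rational(-35, 4), o), Rational(1, 2)))
Mul(Mul(Function('P')(5), m), Pow(4, 2)) = Mul(Mul(Mul(Rational(1, 2), Pow(Add(-35, Mul(4, 5)), Rational(1, 2))), 34), Pow(4, 2)) = Mul(Mul(Mul(Rational(1, 2), Pow(Add(-35, 20), Rational(1, 2))), 34), 16) = Mul(Mul(Mul(Rational(1, 2), Pow(-15, Rational(1, 2))), 34), 16) = Mul(Mul(Mul(Rational(1, 2), Mul(I, Pow(15, Rational(1, 2)))), 34), 16) = Mul(Mul(Mul(Rational(1, 2), I, Pow(15, Rational(1, 2))), 34), 16) = Mul(Mul(17, I, Pow(15, Rational(1, 2))), 16) = Mul(272, I, Pow(15, Rational(1, 2)))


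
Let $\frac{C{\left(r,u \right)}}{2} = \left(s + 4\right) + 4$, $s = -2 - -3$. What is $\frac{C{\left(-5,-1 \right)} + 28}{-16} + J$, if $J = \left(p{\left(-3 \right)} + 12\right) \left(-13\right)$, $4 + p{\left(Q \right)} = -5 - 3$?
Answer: $- \frac{23}{8} \approx -2.875$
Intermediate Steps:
$s = 1$ ($s = -2 + 3 = 1$)
$C{\left(r,u \right)} = 18$ ($C{\left(r,u \right)} = 2 \left(\left(1 + 4\right) + 4\right) = 2 \left(5 + 4\right) = 2 \cdot 9 = 18$)
$p{\left(Q \right)} = -12$ ($p{\left(Q \right)} = -4 - 8 = -12$)
$J = 0$ ($J = \left(-12 + 12\right) \left(-13\right) = 0 \left(-13\right) = 0$)
$\frac{C{\left(-5,-1 \right)} + 28}{-16} + J = \frac{18 + 28}{-16} + 0 = \left(- \frac{1}{16}\right) 46 + 0 = - \frac{23}{8} + 0 = - \frac{23}{8}$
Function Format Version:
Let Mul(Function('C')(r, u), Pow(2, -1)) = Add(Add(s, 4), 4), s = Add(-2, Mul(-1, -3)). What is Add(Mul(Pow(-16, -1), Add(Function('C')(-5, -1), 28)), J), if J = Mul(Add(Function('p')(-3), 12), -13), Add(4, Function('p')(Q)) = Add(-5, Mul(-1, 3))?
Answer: Rational(-23, 8) ≈ -2.8750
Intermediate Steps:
s = 1 (s = Add(-2, 3) = 1)
Function('C')(r, u) = 18 (Function('C')(r, u) = Mul(2, Add(Add(1, 4), 4)) = Mul(2, Add(5, 4)) = Mul(2, 9) = 18)
Function('p')(Q) = -12 (Function('p')(Q) = Add(-4, Add(-5, Mul(-1, 3))) = Add(-4, Add(-5, -3)) = Add(-4, -8) = -12)
J = 0 (J = Mul(Add(-12, 12), -13) = Mul(0, -13) = 0)
Add(Mul(Pow(-16, -1), Add(Function('C')(-5, -1), 28)), J) = Add(Mul(Pow(-16, -1), Add(18, 28)), 0) = Add(Mul(Rational(-1, 16), 46), 0) = Add(Rational(-23, 8), 0) = Rational(-23, 8)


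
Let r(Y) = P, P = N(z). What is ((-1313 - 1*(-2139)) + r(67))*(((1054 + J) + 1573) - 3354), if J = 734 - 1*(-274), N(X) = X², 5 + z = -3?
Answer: 250090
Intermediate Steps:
z = -8 (z = -5 - 3 = -8)
P = 64 (P = (-8)² = 64)
r(Y) = 64
J = 1008 (J = 734 + 274 = 1008)
((-1313 - 1*(-2139)) + r(67))*(((1054 + J) + 1573) - 3354) = ((-1313 - 1*(-2139)) + 64)*(((1054 + 1008) + 1573) - 3354) = ((-1313 + 2139) + 64)*((2062 + 1573) - 3354) = (826 + 64)*(3635 - 3354) = 890*281 = 250090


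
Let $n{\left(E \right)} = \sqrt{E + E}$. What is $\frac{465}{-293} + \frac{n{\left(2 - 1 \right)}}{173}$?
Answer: $- \frac{465}{293} + \frac{\sqrt{2}}{173} \approx -1.5789$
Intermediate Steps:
$n{\left(E \right)} = \sqrt{2} \sqrt{E}$ ($n{\left(E \right)} = \sqrt{2 E} = \sqrt{2} \sqrt{E}$)
$\frac{465}{-293} + \frac{n{\left(2 - 1 \right)}}{173} = \frac{465}{-293} + \frac{\sqrt{2} \sqrt{2 - 1}}{173} = 465 \left(- \frac{1}{293}\right) + \sqrt{2} \sqrt{1} \cdot \frac{1}{173} = - \frac{465}{293} + \sqrt{2} \cdot 1 \cdot \frac{1}{173} = - \frac{465}{293} + \sqrt{2} \cdot \frac{1}{173} = - \frac{465}{293} + \frac{\sqrt{2}}{173}$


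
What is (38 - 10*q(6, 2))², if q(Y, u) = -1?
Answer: 2304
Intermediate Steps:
(38 - 10*q(6, 2))² = (38 - 10*(-1))² = (38 + 10)² = 48² = 2304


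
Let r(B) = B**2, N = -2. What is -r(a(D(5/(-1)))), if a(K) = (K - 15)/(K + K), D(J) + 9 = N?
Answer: -169/121 ≈ -1.3967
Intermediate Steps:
D(J) = -11 (D(J) = -9 - 2 = -11)
a(K) = (-15 + K)/(2*K) (a(K) = (-15 + K)/((2*K)) = (-15 + K)*(1/(2*K)) = (-15 + K)/(2*K))
-r(a(D(5/(-1)))) = -((1/2)*(-15 - 11)/(-11))**2 = -((1/2)*(-1/11)*(-26))**2 = -(13/11)**2 = -1*169/121 = -169/121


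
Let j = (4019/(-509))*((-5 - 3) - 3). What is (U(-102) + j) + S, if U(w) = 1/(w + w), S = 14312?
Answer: 1495118959/103836 ≈ 14399.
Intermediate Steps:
U(w) = 1/(2*w)
j = 44209/509 (j = (4019*(-1/509))*(-8 - 3) = -4019/509*(-11) = 44209/509 ≈ 86.855)
(U(-102) + j) + S = ((½)/(-102) + 44209/509) + 14312 = ((½)*(-1/102) + 44209/509) + 14312 = (-1/204 + 44209/509) + 14312 = 9018127/103836 + 14312 = 1495118959/103836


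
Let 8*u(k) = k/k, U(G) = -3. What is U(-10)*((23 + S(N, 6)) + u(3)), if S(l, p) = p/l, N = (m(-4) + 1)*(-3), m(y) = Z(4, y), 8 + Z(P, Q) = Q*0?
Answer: -3933/56 ≈ -70.232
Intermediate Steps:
Z(P, Q) = -8 (Z(P, Q) = -8 + Q*0 = -8 + 0 = -8)
m(y) = -8
u(k) = ⅛ (u(k) = (k/k)/8 = (⅛)*1 = ⅛)
N = 21 (N = (-8 + 1)*(-3) = -7*(-3) = 21)
U(-10)*((23 + S(N, 6)) + u(3)) = -3*((23 + 6/21) + ⅛) = -3*((23 + 6*(1/21)) + ⅛) = -3*((23 + 2/7) + ⅛) = -3*(163/7 + ⅛) = -3*1311/56 = -3933/56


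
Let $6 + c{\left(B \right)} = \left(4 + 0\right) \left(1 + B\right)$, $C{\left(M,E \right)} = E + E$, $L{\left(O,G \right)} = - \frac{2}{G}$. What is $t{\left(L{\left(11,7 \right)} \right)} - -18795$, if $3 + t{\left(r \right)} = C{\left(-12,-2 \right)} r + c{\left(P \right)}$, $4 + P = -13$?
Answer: $\frac{131062}{7} \approx 18723.0$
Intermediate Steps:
$C{\left(M,E \right)} = 2 E$
$P = -17$ ($P = -4 - 13 = -17$)
$c{\left(B \right)} = -2 + 4 B$ ($c{\left(B \right)} = -6 + \left(4 + 0\right) \left(1 + B\right) = -6 + 4 \left(1 + B\right) = -6 + \left(4 + 4 B\right) = -2 + 4 B$)
$t{\left(r \right)} = -73 - 4 r$ ($t{\left(r \right)} = -3 + \left(2 \left(-2\right) r + \left(-2 + 4 \left(-17\right)\right)\right) = -3 - \left(70 + 4 r\right) = -73 - 4 r$)
$t{\left(L{\left(11,7 \right)} \right)} - -18795 = \left(-73 - 4 \left(- \frac{2}{7}\right)\right) - -18795 = \left(-73 - 4 \left(\left(-2\right) \frac{1}{7}\right)\right) + 18795 = \left(-73 - - \frac{8}{7}\right) + 18795 = \left(-73 + \frac{8}{7}\right) + 18795 = - \frac{503}{7} + 18795 = \frac{131062}{7}$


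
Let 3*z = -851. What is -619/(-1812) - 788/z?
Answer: 4810337/1542012 ≈ 3.1195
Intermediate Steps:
z = -851/3 (z = (⅓)*(-851) = -851/3 ≈ -283.67)
-619/(-1812) - 788/z = -619/(-1812) - 788/(-851/3) = -619*(-1/1812) - 788*(-3/851) = 619/1812 + 2364/851 = 4810337/1542012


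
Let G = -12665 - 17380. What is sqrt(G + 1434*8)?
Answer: I*sqrt(18573) ≈ 136.28*I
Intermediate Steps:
G = -30045
sqrt(G + 1434*8) = sqrt(-30045 + 1434*8) = sqrt(-30045 + 11472) = sqrt(-18573) = I*sqrt(18573)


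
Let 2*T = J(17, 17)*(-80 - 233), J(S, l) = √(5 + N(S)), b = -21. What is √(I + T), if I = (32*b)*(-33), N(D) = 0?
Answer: √(88704 - 626*√5)/2 ≈ 147.74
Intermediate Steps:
I = 22176 (I = (32*(-21))*(-33) = -672*(-33) = 22176)
J(S, l) = √5 (J(S, l) = √(5 + 0) = √5)
T = -313*√5/2 (T = (√5*(-80 - 233))/2 = (√5*(-313))/2 = (-313*√5)/2 = -313*√5/2 ≈ -349.94)
√(I + T) = √(22176 - 313*√5/2)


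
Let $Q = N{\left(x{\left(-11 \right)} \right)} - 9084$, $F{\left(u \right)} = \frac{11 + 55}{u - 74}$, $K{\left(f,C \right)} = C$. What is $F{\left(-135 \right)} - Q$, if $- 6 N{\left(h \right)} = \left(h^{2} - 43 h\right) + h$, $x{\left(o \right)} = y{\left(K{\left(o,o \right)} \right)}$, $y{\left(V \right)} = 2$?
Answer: $\frac{517010}{57} \approx 9070.3$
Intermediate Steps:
$x{\left(o \right)} = 2$
$F{\left(u \right)} = \frac{66}{-74 + u}$
$N{\left(h \right)} = 7 h - \frac{h^{2}}{6}$ ($N{\left(h \right)} = - \frac{\left(h^{2} - 43 h\right) + h}{6} = - \frac{h^{2} - 42 h}{6} = 7 h - \frac{h^{2}}{6}$)
$Q = - \frac{27212}{3}$ ($Q = \frac{1}{6} \cdot 2 \left(42 - 2\right) - 9084 = \frac{1}{6} \cdot 2 \cdot 40 - 9084 = \frac{40}{3} - 9084 = - \frac{27212}{3} \approx -9070.7$)
$F{\left(-135 \right)} - Q = \frac{66}{-74 - 135} - - \frac{27212}{3} = \frac{66}{-209} + \frac{27212}{3} = 66 \left(- \frac{1}{209}\right) + \frac{27212}{3} = - \frac{6}{19} + \frac{27212}{3} = \frac{517010}{57}$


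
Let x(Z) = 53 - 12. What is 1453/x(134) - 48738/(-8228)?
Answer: 6976771/168674 ≈ 41.362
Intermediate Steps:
x(Z) = 41
1453/x(134) - 48738/(-8228) = 1453/41 - 48738/(-8228) = 1453*(1/41) - 48738*(-1/8228) = 1453/41 + 24369/4114 = 6976771/168674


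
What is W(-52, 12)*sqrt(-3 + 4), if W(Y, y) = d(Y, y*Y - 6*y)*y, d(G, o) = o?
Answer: -8352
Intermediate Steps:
W(Y, y) = y*(-6*y + Y*y) (W(Y, y) = (y*Y - 6*y)*y = (Y*y - 6*y)*y = (-6*y + Y*y)*y = y*(-6*y + Y*y))
W(-52, 12)*sqrt(-3 + 4) = (12**2*(-6 - 52))*sqrt(-3 + 4) = (144*(-58))*sqrt(1) = -8352*1 = -8352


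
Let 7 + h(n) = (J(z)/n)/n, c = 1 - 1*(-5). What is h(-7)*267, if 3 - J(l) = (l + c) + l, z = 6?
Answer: -95586/49 ≈ -1950.7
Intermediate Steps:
c = 6 (c = 1 + 5 = 6)
J(l) = -3 - 2*l (J(l) = 3 - ((l + 6) + l) = 3 - ((6 + l) + l) = 3 - (6 + 2*l) = 3 + (-6 - 2*l) = -3 - 2*l)
h(n) = -7 - 15/n**2 (h(n) = -7 + ((-3 - 2*6)/n)/n = -7 + ((-3 - 12)/n)/n = -7 + (-15/n)/n = -7 - 15/n**2)
h(-7)*267 = (-7 - 15/(-7)**2)*267 = (-7 - 15*1/49)*267 = (-7 - 15/49)*267 = -358/49*267 = -95586/49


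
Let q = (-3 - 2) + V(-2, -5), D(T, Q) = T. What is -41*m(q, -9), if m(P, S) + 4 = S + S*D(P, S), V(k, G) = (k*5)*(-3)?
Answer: 9758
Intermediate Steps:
V(k, G) = -15*k (V(k, G) = (5*k)*(-3) = -15*k)
q = 25 (q = (-3 - 2) - 15*(-2) = -5 + 30 = 25)
m(P, S) = -4 + S + P*S (m(P, S) = -4 + (S + S*P) = -4 + (S + P*S) = -4 + S + P*S)
-41*m(q, -9) = -41*(-4 - 9 + 25*(-9)) = -41*(-4 - 9 - 225) = -41*(-238) = 9758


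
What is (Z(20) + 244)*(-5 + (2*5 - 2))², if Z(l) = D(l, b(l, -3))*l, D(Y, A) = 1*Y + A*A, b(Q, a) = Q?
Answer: 77796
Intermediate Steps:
D(Y, A) = Y + A²
Z(l) = l*(l + l²) (Z(l) = (l + l²)*l = l*(l + l²))
(Z(20) + 244)*(-5 + (2*5 - 2))² = (20²*(1 + 20) + 244)*(-5 + (2*5 - 2))² = (400*21 + 244)*(-5 + (10 - 2))² = (8400 + 244)*(-5 + 8)² = 8644*3² = 8644*9 = 77796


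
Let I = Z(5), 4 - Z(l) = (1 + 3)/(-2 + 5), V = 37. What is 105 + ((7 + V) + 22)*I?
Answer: 281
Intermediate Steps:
Z(l) = 8/3 (Z(l) = 4 - (1 + 3)/(-2 + 5) = 4 - 4/3 = 8/3)
I = 8/3 ≈ 2.6667
105 + ((7 + V) + 22)*I = 105 + ((7 + 37) + 22)*(8/3) = 105 + (44 + 22)*(8/3) = 105 + 66*(8/3) = 105 + 176 = 281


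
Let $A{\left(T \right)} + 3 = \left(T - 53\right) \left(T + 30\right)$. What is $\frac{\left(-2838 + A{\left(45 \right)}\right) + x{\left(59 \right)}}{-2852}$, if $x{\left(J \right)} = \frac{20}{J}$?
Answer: $\frac{202999}{168268} \approx 1.2064$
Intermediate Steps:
$A{\left(T \right)} = -3 + \left(-53 + T\right) \left(30 + T\right)$ ($A{\left(T \right)} = -3 + \left(T - 53\right) \left(T + 30\right) = -3 + \left(-53 + T\right) \left(30 + T\right)$)
$\frac{\left(-2838 + A{\left(45 \right)}\right) + x{\left(59 \right)}}{-2852} = \frac{\left(-2838 - \left(2628 - 2025\right)\right) + \frac{20}{59}}{-2852} = \left(\left(-2838 - 603\right) + 20 \cdot \frac{1}{59}\right) \left(- \frac{1}{2852}\right) = \left(\left(-2838 - 603\right) + \frac{20}{59}\right) \left(- \frac{1}{2852}\right) = \left(-3441 + \frac{20}{59}\right) \left(- \frac{1}{2852}\right) = \left(- \frac{202999}{59}\right) \left(- \frac{1}{2852}\right) = \frac{202999}{168268}$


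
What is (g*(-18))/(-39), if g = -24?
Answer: -144/13 ≈ -11.077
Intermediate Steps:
(g*(-18))/(-39) = -24*(-18)/(-39) = 432*(-1/39) = -144/13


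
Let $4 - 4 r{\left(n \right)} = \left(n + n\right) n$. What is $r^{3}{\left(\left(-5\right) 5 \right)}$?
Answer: $- \frac{241804367}{8} \approx -3.0226 \cdot 10^{7}$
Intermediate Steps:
$r{\left(n \right)} = 1 - \frac{n^{2}}{2}$ ($r{\left(n \right)} = 1 - \frac{\left(n + n\right) n}{4} = 1 - \frac{2 n n}{4} = 1 - \frac{2 n^{2}}{4} = 1 - \frac{n^{2}}{2}$)
$r^{3}{\left(\left(-5\right) 5 \right)} = \left(1 - \frac{\left(\left(-5\right) 5\right)^{2}}{2}\right)^{3} = \left(1 - \frac{\left(-25\right)^{2}}{2}\right)^{3} = \left(1 - \frac{625}{2}\right)^{3} = \left(- \frac{623}{2}\right)^{3} = - \frac{241804367}{8}$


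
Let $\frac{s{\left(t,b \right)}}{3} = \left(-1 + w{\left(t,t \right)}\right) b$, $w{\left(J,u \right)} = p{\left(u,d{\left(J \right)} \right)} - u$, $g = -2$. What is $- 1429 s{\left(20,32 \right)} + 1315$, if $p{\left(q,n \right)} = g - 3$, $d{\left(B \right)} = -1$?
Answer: $3568099$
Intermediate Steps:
$p{\left(q,n \right)} = -5$ ($p{\left(q,n \right)} = -2 - 3 = -5$)
$w{\left(J,u \right)} = -5 - u$
$s{\left(t,b \right)} = 3 b \left(-6 - t\right)$ ($s{\left(t,b \right)} = 3 \left(-1 - \left(5 + t\right)\right) b = 3 \left(-6 - t\right) b = 3 b \left(-6 - t\right)$)
$- 1429 s{\left(20,32 \right)} + 1315 = - 1429 \left(\left(-3\right) 32 \left(6 + 20\right)\right) + 1315 = - 1429 \left(\left(-3\right) 32 \cdot 26\right) + 1315 = \left(-1429\right) \left(-2496\right) + 1315 = 3566784 + 1315 = 3568099$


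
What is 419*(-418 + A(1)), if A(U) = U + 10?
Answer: -170533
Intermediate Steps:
A(U) = 10 + U
419*(-418 + A(1)) = 419*(-418 + (10 + 1)) = 419*(-418 + 11) = 419*(-407) = -170533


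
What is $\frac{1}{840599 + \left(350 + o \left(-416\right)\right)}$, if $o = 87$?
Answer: $\frac{1}{804757} \approx 1.2426 \cdot 10^{-6}$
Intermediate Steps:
$\frac{1}{840599 + \left(350 + o \left(-416\right)\right)} = \frac{1}{840599 + \left(350 + 87 \left(-416\right)\right)} = \frac{1}{840599 + \left(350 - 36192\right)} = \frac{1}{840599 - 35842} = \frac{1}{804757}$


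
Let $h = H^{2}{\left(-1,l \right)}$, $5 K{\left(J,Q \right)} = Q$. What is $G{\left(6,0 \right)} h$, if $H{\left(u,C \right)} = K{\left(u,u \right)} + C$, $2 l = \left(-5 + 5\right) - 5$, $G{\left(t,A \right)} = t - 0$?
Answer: $\frac{2187}{50} \approx 43.74$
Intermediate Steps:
$G{\left(t,A \right)} = t$ ($G{\left(t,A \right)} = t + 0 = t$)
$K{\left(J,Q \right)} = \frac{Q}{5}$
$l = - \frac{5}{2}$ ($l = \frac{\left(-5 + 5\right) - 5}{2} = \frac{0 - 5}{2} = \frac{1}{2} \left(-5\right) = - \frac{5}{2} \approx -2.5$)
$H{\left(u,C \right)} = C + \frac{u}{5}$ ($H{\left(u,C \right)} = \frac{u}{5} + C = C + \frac{u}{5}$)
$h = \frac{729}{100}$ ($h = \left(- \frac{5}{2} + \frac{1}{5} \left(-1\right)\right)^{2} = \left(- \frac{5}{2} - \frac{1}{5}\right)^{2} = \left(- \frac{27}{10}\right)^{2} = \frac{729}{100} \approx 7.29$)
$G{\left(6,0 \right)} h = 6 \cdot \frac{729}{100} = \frac{2187}{50}$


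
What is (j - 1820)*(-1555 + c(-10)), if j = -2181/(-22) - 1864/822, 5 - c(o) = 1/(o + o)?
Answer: 160993854149/60280 ≈ 2.6708e+6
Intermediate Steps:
c(o) = 5 - 1/(2*o) (c(o) = 5 - 1/(o + o) = 5 - 1/(2*o))
j = 875887/9042 (j = -2181*(-1/22) - 1864*1/822 = 2181/22 - 932/411 = 875887/9042 ≈ 96.869)
(j - 1820)*(-1555 + c(-10)) = (875887/9042 - 1820)*(-1555 + (5 - ½/(-10))) = -15580553*(-1555 + (5 - ½*(-⅒)))/9042 = -15580553*(-1555 + (5 + 1/20))/9042 = -15580553*(-1555 + 101/20)/9042 = -15580553/9042*(-30999/20) = 160993854149/60280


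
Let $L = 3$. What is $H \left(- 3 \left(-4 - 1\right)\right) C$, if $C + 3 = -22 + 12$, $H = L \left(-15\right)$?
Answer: $8775$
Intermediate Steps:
$H = -45$ ($H = 3 \left(-15\right) = -45$)
$C = -13$ ($C = -3 + \left(-22 + 12\right) = -3 - 10 = -13$)
$H \left(- 3 \left(-4 - 1\right)\right) C = - 45 \left(- 3 \left(-4 - 1\right)\right) \left(-13\right) = - 45 \left(\left(-3\right) \left(-5\right)\right) \left(-13\right) = \left(-45\right) 15 \left(-13\right) = \left(-675\right) \left(-13\right) = 8775$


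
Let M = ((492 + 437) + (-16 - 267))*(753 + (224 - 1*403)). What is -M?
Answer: -370804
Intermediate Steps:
M = 370804 (M = (929 - 283)*(753 + (224 - 403)) = 646*(753 - 179) = 646*574 = 370804)
-M = -1*370804 = -370804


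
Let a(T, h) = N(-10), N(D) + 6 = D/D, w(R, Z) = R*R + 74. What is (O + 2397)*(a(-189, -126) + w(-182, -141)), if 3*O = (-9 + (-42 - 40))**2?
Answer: 513562096/3 ≈ 1.7119e+8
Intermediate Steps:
w(R, Z) = 74 + R**2 (w(R, Z) = R**2 + 74 = 74 + R**2)
N(D) = -5 (N(D) = -6 + D/D = -6 + 1 = -5)
a(T, h) = -5
O = 8281/3 (O = (-9 + (-42 - 40))**2/3 = (-9 - 82)**2/3 = (1/3)*(-91)**2 = (1/3)*8281 = 8281/3 ≈ 2760.3)
(O + 2397)*(a(-189, -126) + w(-182, -141)) = (8281/3 + 2397)*(-5 + (74 + (-182)**2)) = 15472*(-5 + (74 + 33124))/3 = 15472*(-5 + 33198)/3 = (15472/3)*33193 = 513562096/3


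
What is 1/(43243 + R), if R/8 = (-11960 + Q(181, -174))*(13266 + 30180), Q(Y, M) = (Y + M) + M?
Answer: -1/4214913893 ≈ -2.3725e-10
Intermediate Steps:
Q(Y, M) = Y + 2*M (Q(Y, M) = (M + Y) + M = Y + 2*M)
R = -4214957136 (R = 8*((-11960 + (181 + 2*(-174)))*(13266 + 30180)) = 8*((-11960 + (181 - 348))*43446) = 8*((-11960 - 167)*43446) = 8*(-12127*43446) = 8*(-526869642) = -4214957136)
1/(43243 + R) = 1/(43243 - 4214957136) = 1/(-4214913893) = -1/4214913893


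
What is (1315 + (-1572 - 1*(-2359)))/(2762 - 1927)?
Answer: 2102/835 ≈ 2.5174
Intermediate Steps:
(1315 + (-1572 - 1*(-2359)))/(2762 - 1927) = (1315 + (-1572 + 2359))/835 = (1315 + 787)*(1/835) = 2102*(1/835) = 2102/835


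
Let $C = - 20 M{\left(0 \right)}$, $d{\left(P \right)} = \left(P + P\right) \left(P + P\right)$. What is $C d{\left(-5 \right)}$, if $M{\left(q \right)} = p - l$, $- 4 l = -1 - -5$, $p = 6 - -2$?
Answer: $-18000$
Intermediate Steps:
$p = 8$ ($p = 6 + 2 = 8$)
$d{\left(P \right)} = 4 P^{2}$ ($d{\left(P \right)} = 2 P 2 P = 4 P^{2}$)
$l = -1$ ($l = - \frac{-1 - -5}{4} = - \frac{-1 + 5}{4} = \left(- \frac{1}{4}\right) 4 = -1$)
$M{\left(q \right)} = 9$ ($M{\left(q \right)} = 8 - -1 = 8 + 1 = 9$)
$C = -180$ ($C = \left(-20\right) 9 = -180$)
$C d{\left(-5 \right)} = - 180 \cdot 4 \left(-5\right)^{2} = - 180 \cdot 4 \cdot 25 = \left(-180\right) 100 = -18000$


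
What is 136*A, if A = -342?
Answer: -46512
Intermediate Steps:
136*A = 136*(-342) = -46512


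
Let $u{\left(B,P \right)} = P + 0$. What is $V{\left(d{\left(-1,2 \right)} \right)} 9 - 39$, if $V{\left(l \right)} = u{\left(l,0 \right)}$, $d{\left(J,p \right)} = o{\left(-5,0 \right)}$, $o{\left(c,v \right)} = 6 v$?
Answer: $-39$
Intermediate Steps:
$u{\left(B,P \right)} = P$
$d{\left(J,p \right)} = 0$ ($d{\left(J,p \right)} = 6 \cdot 0 = 0$)
$V{\left(l \right)} = 0$
$V{\left(d{\left(-1,2 \right)} \right)} 9 - 39 = 0 \cdot 9 - 39 = 0 - 39 = -39$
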